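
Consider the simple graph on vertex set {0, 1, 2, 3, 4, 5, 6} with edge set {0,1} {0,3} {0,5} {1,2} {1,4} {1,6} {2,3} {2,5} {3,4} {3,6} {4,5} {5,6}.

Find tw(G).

3

A width-3 tree decomposition is:
Bags: B1 = {1, 3, 4, 5}  B2 = {1, 3, 5, 6}  B3 = {0, 1, 3, 5}  B4 = {1, 2, 3, 5}
Tree: B1–B2, B2–B3, B3–B4
Every bag has size at most 4, so the width is 4 − 1 = 3 and tw(G) ≤ 3. For the lower bound: the 4 vertex sets {1,4}, {3,6}, {5}, {0} are disjoint, each induces a connected subgraph, and every pair is joined by at least one edge of G. Contracting each set to a single vertex therefore yields K_{4} as a minor, and since treewidth is minor-monotone, tw(G) ≥ tw(K_{4}) = 3. The upper and lower bounds meet at 3, so that is the treewidth.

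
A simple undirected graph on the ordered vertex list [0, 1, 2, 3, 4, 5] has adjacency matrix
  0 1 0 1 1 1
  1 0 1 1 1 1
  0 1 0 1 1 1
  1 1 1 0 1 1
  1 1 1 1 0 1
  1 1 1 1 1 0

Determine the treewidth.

A width-4 tree decomposition is:
Bags: B1 = {1, 2, 3, 4, 5}  B2 = {0, 1, 3, 4, 5}
Tree: B1–B2
Every bag has size at most 5, so the width is 5 − 1 = 4 and tw(G) ≤ 4. On the other hand G contains the 5-clique {0, 1, 3, 4, 5}. A clique must lie in a single bag of any decomposition, so no decomposition can have width below 4. Therefore the treewidth is 4.

4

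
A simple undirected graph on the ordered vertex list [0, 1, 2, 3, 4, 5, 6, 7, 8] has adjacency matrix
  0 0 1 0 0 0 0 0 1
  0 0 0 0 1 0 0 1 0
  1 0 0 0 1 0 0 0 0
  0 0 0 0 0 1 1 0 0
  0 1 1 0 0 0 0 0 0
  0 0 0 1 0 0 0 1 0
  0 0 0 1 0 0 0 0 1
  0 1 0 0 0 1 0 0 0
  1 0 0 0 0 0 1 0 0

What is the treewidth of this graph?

A width-2 tree decomposition is:
Bags: B1 = {1, 4, 7}  B2 = {4, 5, 7}  B3 = {3, 4, 5}  B4 = {3, 4, 6}  B5 = {4, 6, 8}  B6 = {0, 4, 8}  B7 = {0, 2, 4}
Tree: B1–B2, B2–B3, B3–B4, B4–B5, B5–B6, B6–B7
Each bag holds 3 vertices, so the decomposition has width 2, which upper-bounds the treewidth. The edges 4–1–7–5–3–6–8–0–2–4 form a cycle, so G is not a tree and its treewidth is at least 2. The upper and lower bounds meet at 2, so that is the treewidth.

2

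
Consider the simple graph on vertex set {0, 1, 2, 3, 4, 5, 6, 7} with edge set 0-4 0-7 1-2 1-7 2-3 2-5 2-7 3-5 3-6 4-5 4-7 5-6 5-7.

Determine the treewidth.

A width-2 tree decomposition is:
Bags: B1 = {2, 5, 7}  B2 = {2, 3, 5}  B3 = {3, 5, 6}  B4 = {4, 5, 7}  B5 = {1, 2, 7}  B6 = {0, 4, 7}
Tree: B1–B2, B2–B3, B1–B4, B1–B5, B4–B6
Each bag holds 3 vertices, so the decomposition has width 2, which upper-bounds the treewidth. On the other hand G contains the 3-clique {0, 4, 7}. A clique must lie in a single bag of any decomposition, so no decomposition can have width below 2. The upper and lower bounds meet at 2, so that is the treewidth.

2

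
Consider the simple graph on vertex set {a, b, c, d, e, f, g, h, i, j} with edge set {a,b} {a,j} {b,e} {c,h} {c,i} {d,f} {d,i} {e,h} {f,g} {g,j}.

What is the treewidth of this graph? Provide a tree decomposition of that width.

Each bag holds 3 vertices, so the decomposition has width 2, which upper-bounds the treewidth. For the lower bound, G contains the cycle h–e–b–a–j–g–f–d–i–c–h, so G is not a forest; only forests have treewidth ≤ 1, hence tw(G) ≥ 2. The upper and lower bounds meet at 2, so that is the treewidth.

Treewidth 2.
Bags: B1 = {b, e, h}  B2 = {a, b, h}  B3 = {a, h, j}  B4 = {g, h, j}  B5 = {f, g, h}  B6 = {d, f, h}  B7 = {d, h, i}  B8 = {c, h, i}
Tree: B1–B2, B2–B3, B3–B4, B4–B5, B5–B6, B6–B7, B7–B8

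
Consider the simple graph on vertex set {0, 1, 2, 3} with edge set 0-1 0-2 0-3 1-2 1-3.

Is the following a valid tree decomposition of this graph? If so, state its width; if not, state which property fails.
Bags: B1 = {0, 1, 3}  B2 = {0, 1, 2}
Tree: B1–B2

Vertex coverage: the bags together contain {0, 1, 2, 3}, the full vertex set. Edge coverage: each edge of G has both endpoints in at least one bag. Running intersection: for every vertex, the bags containing it form a connected subtree. All three properties hold, so this is a valid tree decomposition of width max|bag| − 1 = 2, and hence tw(G) ≤ 2.

Yes; width 2.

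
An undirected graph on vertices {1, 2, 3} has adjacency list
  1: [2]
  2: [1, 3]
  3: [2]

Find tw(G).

A width-1 tree decomposition is:
Bags: B1 = {2, 3}  B2 = {1, 2}
Tree: B1–B2
The largest bag has 2 vertices, giving width 1; this decomposition certifies tw(G) ≤ 1. Any graph with an edge has treewidth ≥ 1, and G has the edge 2–3. The upper and lower bounds meet at 1, so that is the treewidth.

1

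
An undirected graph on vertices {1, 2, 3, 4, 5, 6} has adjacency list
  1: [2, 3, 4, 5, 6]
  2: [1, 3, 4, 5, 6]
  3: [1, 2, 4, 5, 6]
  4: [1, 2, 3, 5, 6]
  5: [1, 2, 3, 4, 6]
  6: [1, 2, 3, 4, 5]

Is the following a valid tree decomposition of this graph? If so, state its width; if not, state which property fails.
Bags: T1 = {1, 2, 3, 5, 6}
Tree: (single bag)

No — vertex 4 appears in no bag.

A tree decomposition must satisfy three properties: every vertex lies in some bag; for every edge, both endpoints lie together in some bag; and for every vertex, the bags containing it form a connected subtree. Here vertex 4 appears in no bag, so the decomposition is invalid.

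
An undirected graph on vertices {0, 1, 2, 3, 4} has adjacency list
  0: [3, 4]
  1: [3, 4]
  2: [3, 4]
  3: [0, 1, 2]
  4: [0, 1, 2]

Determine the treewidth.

A width-2 tree decomposition is:
Bags: B1 = {1, 3, 4}  B2 = {0, 3, 4}  B3 = {2, 3, 4}
Tree: B1–B2, B2–B3
Every bag has size at most 3, so the width is 3 − 1 = 2 and tw(G) ≤ 2. The edges 1–3–0–4–1 form a cycle, so G is not a tree and its treewidth is at least 2. Therefore the treewidth is 2.

2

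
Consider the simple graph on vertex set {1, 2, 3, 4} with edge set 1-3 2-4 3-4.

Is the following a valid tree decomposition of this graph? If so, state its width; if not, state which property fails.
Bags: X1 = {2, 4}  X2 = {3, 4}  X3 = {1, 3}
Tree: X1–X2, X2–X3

Every vertex of G appears in some bag (union = {1, 2, 3, 4}); every edge is covered by a bag; and for each vertex v the set of bags containing v is connected in the bag tree. The decomposition is therefore valid. The largest bag has 2 vertices, so the width is 1.

Yes; width 1.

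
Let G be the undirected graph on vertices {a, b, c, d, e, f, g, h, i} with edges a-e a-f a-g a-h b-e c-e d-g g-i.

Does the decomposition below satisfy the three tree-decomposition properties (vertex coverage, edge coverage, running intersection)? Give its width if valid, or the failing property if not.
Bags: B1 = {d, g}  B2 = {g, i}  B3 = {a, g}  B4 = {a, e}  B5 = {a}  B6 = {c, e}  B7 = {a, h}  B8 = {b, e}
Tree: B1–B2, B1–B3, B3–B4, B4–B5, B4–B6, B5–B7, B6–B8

No — vertex f appears in no bag.

A tree decomposition must satisfy three properties: every vertex lies in some bag; for every edge, both endpoints lie together in some bag; and for every vertex, the bags containing it form a connected subtree. Here vertex f appears in no bag, so the decomposition is invalid.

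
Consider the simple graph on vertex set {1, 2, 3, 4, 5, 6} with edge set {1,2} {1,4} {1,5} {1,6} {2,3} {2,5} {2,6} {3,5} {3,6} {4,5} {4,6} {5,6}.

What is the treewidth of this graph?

3

A width-3 tree decomposition is:
Bags: B1 = {1, 2, 5, 6}  B2 = {2, 3, 5, 6}  B3 = {1, 4, 5, 6}
Tree: B1–B2, B1–B3
Every bag has size at most 4, so the width is 4 − 1 = 3 and tw(G) ≤ 3. Conversely, {1, 2, 5, 6} is a clique of size 4, and the vertices of any clique must share a bag in every tree decomposition; so some bag has ≥ 4 vertices and tw(G) ≥ 3. Therefore the treewidth is 3.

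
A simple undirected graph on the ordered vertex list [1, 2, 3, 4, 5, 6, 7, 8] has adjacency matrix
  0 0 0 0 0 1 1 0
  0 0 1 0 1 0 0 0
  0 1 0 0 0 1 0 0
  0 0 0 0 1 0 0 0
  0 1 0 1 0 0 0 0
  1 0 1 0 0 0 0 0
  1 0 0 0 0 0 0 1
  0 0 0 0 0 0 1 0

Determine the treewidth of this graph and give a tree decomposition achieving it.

Each bag holds 2 vertices, so the decomposition has width 1, which upper-bounds the treewidth. Since G has at least one edge (e.g. 4–5), it is not an edgeless graph, so tw(G) ≥ 1. Hence tw(G) = 1 exactly.

Treewidth 1.
One such decomposition:
Bags: B1 = {4, 5}  B2 = {2, 5}  B3 = {2, 3}  B4 = {3, 6}  B5 = {1, 6}  B6 = {1, 7}  B7 = {7, 8}
Tree: B1–B2, B2–B3, B3–B4, B4–B5, B5–B6, B6–B7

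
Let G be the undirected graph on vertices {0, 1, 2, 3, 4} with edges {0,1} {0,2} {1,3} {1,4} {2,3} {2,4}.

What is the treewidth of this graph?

2

A width-2 tree decomposition is:
Bags: B1 = {1, 2, 4}  B2 = {0, 1, 2}  B3 = {1, 2, 3}
Tree: B1–B2, B2–B3
Every bag has size at most 3, so the width is 3 − 1 = 2 and tw(G) ≤ 2. For the lower bound, G contains the cycle 4–2–0–1–4, so G is not a forest; only forests have treewidth ≤ 1, hence tw(G) ≥ 2. Therefore the treewidth is 2.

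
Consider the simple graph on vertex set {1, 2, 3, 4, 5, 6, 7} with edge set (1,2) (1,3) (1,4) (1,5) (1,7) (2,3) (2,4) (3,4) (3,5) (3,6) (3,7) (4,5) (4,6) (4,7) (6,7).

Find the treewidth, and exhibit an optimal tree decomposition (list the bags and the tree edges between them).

Each bag holds 4 vertices, so the decomposition has width 3, which upper-bounds the treewidth. On the other hand G contains the 4-clique {1, 2, 3, 4}. A clique must lie in a single bag of any decomposition, so no decomposition can have width below 3. Hence tw(G) = 3 exactly.

Treewidth 3.
One optimal decomposition is:
Bags: B1 = {1, 2, 3, 4}  B2 = {1, 3, 4, 7}  B3 = {1, 3, 4, 5}  B4 = {3, 4, 6, 7}
Tree: B1–B2, B2–B3, B2–B4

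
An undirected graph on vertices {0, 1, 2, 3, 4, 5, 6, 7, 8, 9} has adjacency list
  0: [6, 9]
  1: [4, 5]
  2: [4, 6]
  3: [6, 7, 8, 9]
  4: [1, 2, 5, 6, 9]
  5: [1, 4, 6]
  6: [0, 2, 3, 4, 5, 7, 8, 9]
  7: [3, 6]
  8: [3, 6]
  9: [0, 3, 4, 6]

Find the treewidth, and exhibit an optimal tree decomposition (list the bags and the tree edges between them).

Treewidth 2.
Bags: B1 = {4, 6, 9}  B2 = {4, 5, 6}  B3 = {1, 4, 5}  B4 = {3, 6, 9}  B5 = {3, 6, 8}  B6 = {0, 6, 9}  B7 = {2, 4, 6}  B8 = {3, 6, 7}
Tree: B1–B2, B2–B3, B1–B4, B4–B5, B4–B6, B2–B7, B5–B8

Every bag has size at most 3, so the width is 3 − 1 = 2 and tw(G) ≤ 2. On the other hand G contains the 3-clique {1, 4, 5}. A clique must lie in a single bag of any decomposition, so no decomposition can have width below 2. The upper and lower bounds meet at 2, so that is the treewidth.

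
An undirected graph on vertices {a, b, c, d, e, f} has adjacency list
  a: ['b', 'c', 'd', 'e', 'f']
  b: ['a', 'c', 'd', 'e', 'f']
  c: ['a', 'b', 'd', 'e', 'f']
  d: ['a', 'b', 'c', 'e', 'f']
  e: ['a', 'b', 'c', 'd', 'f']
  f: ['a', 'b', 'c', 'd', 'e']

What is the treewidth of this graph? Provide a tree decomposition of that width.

With just one bag of size 6, the width is 6 − 1 = 5, so tw(G) ≤ 5. For the lower bound, the 6 vertices {a, b, c, d, e, f} are pairwise adjacent, and any tree decomposition puts a clique entirely inside one bag — forcing width ≥ 5. Combining the bounds, tw(G) = 5.

Treewidth 5.
One such decomposition:
Bags: B1 = {a, b, c, d, e, f}
Tree: (single bag)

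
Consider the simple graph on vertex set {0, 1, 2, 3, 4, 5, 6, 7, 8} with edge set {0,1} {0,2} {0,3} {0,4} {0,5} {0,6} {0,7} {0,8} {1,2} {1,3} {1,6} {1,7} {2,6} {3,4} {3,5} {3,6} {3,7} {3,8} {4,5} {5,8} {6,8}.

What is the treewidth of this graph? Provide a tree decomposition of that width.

Each bag holds 4 vertices, so the decomposition has width 3, which upper-bounds the treewidth. On the other hand G contains the 4-clique {0, 1, 2, 6}. A clique must lie in a single bag of any decomposition, so no decomposition can have width below 3. The upper and lower bounds meet at 3, so that is the treewidth.

Treewidth 3.
One optimal decomposition is:
Bags: B1 = {0, 3, 6, 8}  B2 = {0, 1, 3, 6}  B3 = {0, 1, 2, 6}  B4 = {0, 3, 5, 8}  B5 = {0, 1, 3, 7}  B6 = {0, 3, 4, 5}
Tree: B1–B2, B2–B3, B1–B4, B2–B5, B4–B6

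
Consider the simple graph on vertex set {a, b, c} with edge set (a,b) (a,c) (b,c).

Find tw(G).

A width-2 tree decomposition is:
Bags: B1 = {a, b, c}
Tree: (single bag)
With just one bag of size 3, the width is 3 − 1 = 2, so tw(G) ≤ 2. Conversely, {a, b, c} is a clique of size 3, and the vertices of any clique must share a bag in every tree decomposition; so some bag has ≥ 3 vertices and tw(G) ≥ 2. Hence tw(G) = 2 exactly.

2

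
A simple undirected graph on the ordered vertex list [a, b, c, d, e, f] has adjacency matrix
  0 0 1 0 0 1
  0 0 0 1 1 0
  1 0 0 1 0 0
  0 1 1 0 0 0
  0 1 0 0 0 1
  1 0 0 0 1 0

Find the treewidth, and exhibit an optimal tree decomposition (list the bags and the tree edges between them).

Treewidth 2.
One such decomposition:
Bags: B1 = {a, c, f}  B2 = {c, e, f}  B3 = {b, c, e}  B4 = {b, c, d}
Tree: B1–B2, B2–B3, B3–B4

Every bag has size at most 3, so the width is 3 − 1 = 2 and tw(G) ≤ 2. The edges c–a–f–e–b–d–c form a cycle, so G is not a tree and its treewidth is at least 2. Hence tw(G) = 2 exactly.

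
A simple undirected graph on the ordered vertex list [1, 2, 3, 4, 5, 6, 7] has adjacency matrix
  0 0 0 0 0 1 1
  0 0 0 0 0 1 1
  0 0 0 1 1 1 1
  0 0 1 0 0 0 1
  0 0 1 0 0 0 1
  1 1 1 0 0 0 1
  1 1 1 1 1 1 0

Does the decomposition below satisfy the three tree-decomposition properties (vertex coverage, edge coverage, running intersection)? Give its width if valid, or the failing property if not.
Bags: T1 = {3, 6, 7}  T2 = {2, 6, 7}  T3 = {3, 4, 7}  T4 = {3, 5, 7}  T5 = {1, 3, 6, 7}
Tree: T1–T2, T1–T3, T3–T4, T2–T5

No — bags containing vertex 3 are not connected in the tree.

A tree decomposition must satisfy three properties: every vertex lies in some bag; for every edge, both endpoints lie together in some bag; and for every vertex, the bags containing it form a connected subtree. Here bags containing vertex 3 are not connected in the tree, so the decomposition is invalid.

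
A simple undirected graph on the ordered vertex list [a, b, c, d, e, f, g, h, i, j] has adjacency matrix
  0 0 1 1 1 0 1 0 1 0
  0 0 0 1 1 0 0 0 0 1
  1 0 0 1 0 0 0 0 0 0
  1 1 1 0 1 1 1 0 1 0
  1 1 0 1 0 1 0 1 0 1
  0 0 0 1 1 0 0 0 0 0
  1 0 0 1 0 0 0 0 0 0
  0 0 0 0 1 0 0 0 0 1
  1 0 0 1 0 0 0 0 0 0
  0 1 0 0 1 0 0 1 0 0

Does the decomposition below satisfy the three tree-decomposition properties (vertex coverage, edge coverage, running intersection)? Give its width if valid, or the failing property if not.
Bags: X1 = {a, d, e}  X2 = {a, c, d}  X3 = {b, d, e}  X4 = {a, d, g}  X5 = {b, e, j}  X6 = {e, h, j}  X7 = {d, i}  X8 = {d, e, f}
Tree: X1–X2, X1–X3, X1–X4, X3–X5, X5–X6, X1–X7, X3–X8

A tree decomposition must satisfy three properties: every vertex lies in some bag; for every edge, both endpoints lie together in some bag; and for every vertex, the bags containing it form a connected subtree. Here edge (a,i) lies in no bag, so the decomposition is invalid.

No — edge (a,i) lies in no bag.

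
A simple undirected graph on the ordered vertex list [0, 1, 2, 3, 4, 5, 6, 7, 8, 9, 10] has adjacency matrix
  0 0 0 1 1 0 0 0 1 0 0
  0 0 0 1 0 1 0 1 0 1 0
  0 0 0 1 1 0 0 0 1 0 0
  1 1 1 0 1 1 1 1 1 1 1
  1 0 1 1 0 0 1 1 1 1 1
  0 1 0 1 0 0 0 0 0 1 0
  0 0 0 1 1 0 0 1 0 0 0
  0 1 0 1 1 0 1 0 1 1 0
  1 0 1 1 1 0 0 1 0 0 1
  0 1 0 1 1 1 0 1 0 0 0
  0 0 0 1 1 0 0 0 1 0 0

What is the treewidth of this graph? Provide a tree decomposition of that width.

Treewidth 3.
One such decomposition:
Bags: B1 = {3, 4, 7, 9}  B2 = {1, 3, 7, 9}  B3 = {3, 4, 6, 7}  B4 = {3, 4, 7, 8}  B5 = {0, 3, 4, 8}  B6 = {3, 4, 8, 10}  B7 = {2, 3, 4, 8}  B8 = {1, 3, 5, 9}
Tree: B1–B2, B1–B3, B1–B4, B4–B5, B4–B6, B6–B7, B2–B8

Each bag holds 4 vertices, so the decomposition has width 3, which upper-bounds the treewidth. Conversely, {1, 3, 5, 9} is a clique of size 4, and the vertices of any clique must share a bag in every tree decomposition; so some bag has ≥ 4 vertices and tw(G) ≥ 3. The upper and lower bounds meet at 3, so that is the treewidth.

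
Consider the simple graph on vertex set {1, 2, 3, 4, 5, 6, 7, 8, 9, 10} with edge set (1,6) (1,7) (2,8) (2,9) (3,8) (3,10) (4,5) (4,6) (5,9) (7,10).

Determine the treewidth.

A width-2 tree decomposition is:
Bags: B1 = {3, 8, 10}  B2 = {7, 8, 10}  B3 = {1, 7, 8}  B4 = {1, 6, 8}  B5 = {4, 6, 8}  B6 = {4, 5, 8}  B7 = {5, 8, 9}  B8 = {2, 8, 9}
Tree: B1–B2, B2–B3, B3–B4, B4–B5, B5–B6, B6–B7, B7–B8
Every bag has size at most 3, so the width is 3 − 1 = 2 and tw(G) ≤ 2. For the lower bound, G contains the cycle 8–3–10–7–1–6–4–5–9–2–8, so G is not a forest; only forests have treewidth ≤ 1, hence tw(G) ≥ 2. The upper and lower bounds meet at 2, so that is the treewidth.

2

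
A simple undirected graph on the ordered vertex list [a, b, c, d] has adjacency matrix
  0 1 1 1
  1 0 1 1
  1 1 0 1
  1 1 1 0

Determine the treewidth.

A width-3 tree decomposition is:
Bags: B1 = {a, b, c, d}
Tree: (single bag)
With just one bag of size 4, the width is 4 − 1 = 3, so tw(G) ≤ 3. On the other hand G contains the 4-clique {a, b, c, d}. A clique must lie in a single bag of any decomposition, so no decomposition can have width below 3. Therefore the treewidth is 3.

3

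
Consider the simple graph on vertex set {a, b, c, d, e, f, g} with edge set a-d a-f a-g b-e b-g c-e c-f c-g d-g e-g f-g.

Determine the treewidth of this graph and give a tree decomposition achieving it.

Each bag holds 3 vertices, so the decomposition has width 2, which upper-bounds the treewidth. On the other hand G contains the 3-clique {a, d, g}. A clique must lie in a single bag of any decomposition, so no decomposition can have width below 2. Therefore the treewidth is 2.

Treewidth 2.
One optimal decomposition is:
Bags: B1 = {c, f, g}  B2 = {a, f, g}  B3 = {a, d, g}  B4 = {c, e, g}  B5 = {b, e, g}
Tree: B1–B2, B2–B3, B1–B4, B4–B5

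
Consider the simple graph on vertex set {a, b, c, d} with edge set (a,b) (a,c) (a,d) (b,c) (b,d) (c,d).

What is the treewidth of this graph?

A width-3 tree decomposition is:
Bags: B1 = {a, b, c, d}
Tree: (single bag)
With just one bag of size 4, the width is 4 − 1 = 3, so tw(G) ≤ 3. For the lower bound, the 4 vertices {a, b, c, d} are pairwise adjacent, and any tree decomposition puts a clique entirely inside one bag — forcing width ≥ 3. Therefore the treewidth is 3.

3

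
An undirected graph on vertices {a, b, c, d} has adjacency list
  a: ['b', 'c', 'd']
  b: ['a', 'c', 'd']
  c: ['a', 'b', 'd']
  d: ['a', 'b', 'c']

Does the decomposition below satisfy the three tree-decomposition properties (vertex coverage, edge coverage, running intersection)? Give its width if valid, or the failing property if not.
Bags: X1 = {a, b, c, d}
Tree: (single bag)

Vertex coverage: the bags together contain {a, b, c, d}, the full vertex set. Edge coverage: each edge of G has both endpoints in at least one bag. Running intersection: for every vertex, the bags containing it form a connected subtree. All three properties hold, so this is a valid tree decomposition of width max|bag| − 1 = 3, and hence tw(G) ≤ 3.

Yes; width 3.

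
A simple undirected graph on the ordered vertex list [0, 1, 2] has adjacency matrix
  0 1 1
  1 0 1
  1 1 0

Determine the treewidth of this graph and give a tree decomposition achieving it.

Treewidth 2.
One optimal decomposition is:
Bags: B1 = {0, 1, 2}
Tree: (single bag)

With just one bag of size 3, the width is 3 − 1 = 2, so tw(G) ≤ 2. For the lower bound, the 3 vertices {0, 1, 2} are pairwise adjacent, and any tree decomposition puts a clique entirely inside one bag — forcing width ≥ 2. Therefore the treewidth is 2.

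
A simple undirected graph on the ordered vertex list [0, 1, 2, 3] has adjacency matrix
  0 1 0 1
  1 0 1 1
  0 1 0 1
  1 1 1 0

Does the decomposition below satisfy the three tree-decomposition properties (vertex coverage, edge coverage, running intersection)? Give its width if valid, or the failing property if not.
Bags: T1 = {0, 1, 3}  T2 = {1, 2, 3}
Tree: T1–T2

Every vertex of G appears in some bag (union = {0, 1, 2, 3}); every edge is covered by a bag; and for each vertex v the set of bags containing v is connected in the bag tree. The decomposition is therefore valid. The largest bag has 3 vertices, so the width is 2.

Yes; width 2.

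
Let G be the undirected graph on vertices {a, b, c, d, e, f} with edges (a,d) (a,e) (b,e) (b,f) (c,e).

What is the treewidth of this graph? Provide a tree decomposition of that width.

Treewidth 1.
One optimal decomposition is:
Bags: B1 = {b, e}  B2 = {a, e}  B3 = {c, e}  B4 = {b, f}  B5 = {a, d}
Tree: B1–B2, B2–B3, B1–B4, B2–B5

Every bag has size at most 2, so the width is 2 − 1 = 1 and tw(G) ≤ 1. Any graph with an edge has treewidth ≥ 1, and G has the edge e–b. Hence tw(G) = 1 exactly.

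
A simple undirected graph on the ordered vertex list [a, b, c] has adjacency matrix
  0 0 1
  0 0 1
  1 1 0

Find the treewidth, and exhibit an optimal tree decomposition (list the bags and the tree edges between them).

Treewidth 1.
One optimal decomposition is:
Bags: B1 = {a, c}  B2 = {b, c}
Tree: B1–B2

The largest bag has 2 vertices, giving width 1; this decomposition certifies tw(G) ≤ 1. G has an edge, so its treewidth is at least 1. The upper and lower bounds meet at 1, so that is the treewidth.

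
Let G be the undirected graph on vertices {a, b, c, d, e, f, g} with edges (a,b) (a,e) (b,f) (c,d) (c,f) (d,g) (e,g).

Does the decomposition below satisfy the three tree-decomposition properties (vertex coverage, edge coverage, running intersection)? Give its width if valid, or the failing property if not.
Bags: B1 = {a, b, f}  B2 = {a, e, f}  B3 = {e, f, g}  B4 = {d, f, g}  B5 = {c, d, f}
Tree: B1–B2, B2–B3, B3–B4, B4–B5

Checking the three conditions: (i) the bags cover all of {a, b, c, d, e, f, g}; (ii) for each edge, some bag contains both endpoints; (iii) the bags containing any fixed vertex form a subtree. All hold, so the decomposition is valid with width 3 − 1 = 2.

Yes; width 2.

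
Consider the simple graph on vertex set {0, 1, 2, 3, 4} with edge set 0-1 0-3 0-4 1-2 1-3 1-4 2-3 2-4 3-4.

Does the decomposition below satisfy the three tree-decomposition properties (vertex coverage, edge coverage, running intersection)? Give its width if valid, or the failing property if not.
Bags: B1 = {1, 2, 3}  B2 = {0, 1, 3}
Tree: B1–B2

No — vertex 4 appears in no bag.

A tree decomposition must satisfy three properties: every vertex lies in some bag; for every edge, both endpoints lie together in some bag; and for every vertex, the bags containing it form a connected subtree. Here vertex 4 appears in no bag, so the decomposition is invalid.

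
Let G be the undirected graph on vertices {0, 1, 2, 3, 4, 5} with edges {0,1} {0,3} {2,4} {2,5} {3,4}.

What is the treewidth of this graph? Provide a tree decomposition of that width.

Every bag has size at most 2, so the width is 2 − 1 = 1 and tw(G) ≤ 1. Any graph with an edge has treewidth ≥ 1, and G has the edge 1–0. Combining the bounds, tw(G) = 1.

Treewidth 1.
Bags: B1 = {0, 1}  B2 = {0, 3}  B3 = {3, 4}  B4 = {2, 4}  B5 = {2, 5}
Tree: B1–B2, B2–B3, B3–B4, B4–B5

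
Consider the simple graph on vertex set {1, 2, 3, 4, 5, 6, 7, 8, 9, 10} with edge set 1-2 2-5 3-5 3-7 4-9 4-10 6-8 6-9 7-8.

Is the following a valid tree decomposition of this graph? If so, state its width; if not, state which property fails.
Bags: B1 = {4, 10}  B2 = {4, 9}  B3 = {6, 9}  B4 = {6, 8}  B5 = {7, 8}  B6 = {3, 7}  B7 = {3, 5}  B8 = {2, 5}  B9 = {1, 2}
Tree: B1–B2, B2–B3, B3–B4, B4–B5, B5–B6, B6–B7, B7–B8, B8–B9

Vertex coverage: the bags together contain {1, 2, 3, 4, 5, 6, 7, 8, 9, 10}, the full vertex set. Edge coverage: each edge of G has both endpoints in at least one bag. Running intersection: for every vertex, the bags containing it form a connected subtree. All three properties hold, so this is a valid tree decomposition of width max|bag| − 1 = 1, and hence tw(G) ≤ 1.

Yes; width 1.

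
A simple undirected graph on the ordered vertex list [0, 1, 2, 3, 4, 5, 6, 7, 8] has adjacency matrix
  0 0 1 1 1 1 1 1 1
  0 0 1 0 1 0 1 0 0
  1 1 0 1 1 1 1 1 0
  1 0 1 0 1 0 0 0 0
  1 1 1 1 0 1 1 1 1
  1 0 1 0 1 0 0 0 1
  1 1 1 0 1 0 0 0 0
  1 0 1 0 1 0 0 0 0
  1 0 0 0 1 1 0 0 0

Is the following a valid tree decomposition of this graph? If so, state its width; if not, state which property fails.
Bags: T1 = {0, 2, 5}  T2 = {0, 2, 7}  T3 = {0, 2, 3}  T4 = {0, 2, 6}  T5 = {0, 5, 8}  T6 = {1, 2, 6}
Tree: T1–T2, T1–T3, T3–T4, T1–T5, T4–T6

A tree decomposition must satisfy three properties: every vertex lies in some bag; for every edge, both endpoints lie together in some bag; and for every vertex, the bags containing it form a connected subtree. Here vertex 4 appears in no bag, so the decomposition is invalid.

No — vertex 4 appears in no bag.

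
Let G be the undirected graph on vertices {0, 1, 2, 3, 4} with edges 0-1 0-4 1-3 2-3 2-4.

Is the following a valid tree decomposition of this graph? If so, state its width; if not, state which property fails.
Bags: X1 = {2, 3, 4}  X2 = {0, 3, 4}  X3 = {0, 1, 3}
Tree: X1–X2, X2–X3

Yes; width 2.

Every vertex of G appears in some bag (union = {0, 1, 2, 3, 4}); every edge is covered by a bag; and for each vertex v the set of bags containing v is connected in the bag tree. The decomposition is therefore valid. The largest bag has 3 vertices, so the width is 2.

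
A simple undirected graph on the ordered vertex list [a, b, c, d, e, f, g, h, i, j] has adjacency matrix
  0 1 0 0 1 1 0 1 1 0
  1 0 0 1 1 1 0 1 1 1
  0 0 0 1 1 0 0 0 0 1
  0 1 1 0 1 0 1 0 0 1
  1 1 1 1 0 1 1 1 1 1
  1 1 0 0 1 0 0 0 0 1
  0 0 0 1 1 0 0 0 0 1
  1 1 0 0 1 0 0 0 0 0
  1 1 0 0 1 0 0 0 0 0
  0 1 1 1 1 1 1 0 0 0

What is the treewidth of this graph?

A width-3 tree decomposition is:
Bags: B1 = {a, b, e, f}  B2 = {b, e, f, j}  B3 = {b, d, e, j}  B4 = {a, b, e, i}  B5 = {a, b, e, h}  B6 = {c, d, e, j}  B7 = {d, e, g, j}
Tree: B1–B2, B2–B3, B1–B4, B4–B5, B3–B6, B3–B7
Every bag has size at most 4, so the width is 4 − 1 = 3 and tw(G) ≤ 3. For the lower bound, the 4 vertices {d, e, g, j} are pairwise adjacent, and any tree decomposition puts a clique entirely inside one bag — forcing width ≥ 3. Combining the bounds, tw(G) = 3.

3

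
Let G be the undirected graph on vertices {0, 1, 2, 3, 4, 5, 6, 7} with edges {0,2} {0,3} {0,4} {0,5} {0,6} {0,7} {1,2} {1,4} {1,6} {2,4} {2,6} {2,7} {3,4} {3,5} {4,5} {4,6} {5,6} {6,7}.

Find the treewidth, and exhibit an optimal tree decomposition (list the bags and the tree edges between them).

Every bag has size at most 4, so the width is 4 − 1 = 3 and tw(G) ≤ 3. Conversely, {0, 2, 4, 6} is a clique of size 4, and the vertices of any clique must share a bag in every tree decomposition; so some bag has ≥ 4 vertices and tw(G) ≥ 3. Therefore the treewidth is 3.

Treewidth 3.
One optimal decomposition is:
Bags: B1 = {0, 2, 4, 6}  B2 = {0, 4, 5, 6}  B3 = {1, 2, 4, 6}  B4 = {0, 3, 4, 5}  B5 = {0, 2, 6, 7}
Tree: B1–B2, B1–B3, B2–B4, B1–B5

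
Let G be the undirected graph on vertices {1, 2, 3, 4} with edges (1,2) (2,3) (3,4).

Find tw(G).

1

A width-1 tree decomposition is:
Bags: B1 = {3, 4}  B2 = {2, 3}  B3 = {1, 2}
Tree: B1–B2, B2–B3
Each bag holds 2 vertices, so the decomposition has width 1, which upper-bounds the treewidth. Any graph with an edge has treewidth ≥ 1, and G has the edge 4–3. Combining the bounds, tw(G) = 1.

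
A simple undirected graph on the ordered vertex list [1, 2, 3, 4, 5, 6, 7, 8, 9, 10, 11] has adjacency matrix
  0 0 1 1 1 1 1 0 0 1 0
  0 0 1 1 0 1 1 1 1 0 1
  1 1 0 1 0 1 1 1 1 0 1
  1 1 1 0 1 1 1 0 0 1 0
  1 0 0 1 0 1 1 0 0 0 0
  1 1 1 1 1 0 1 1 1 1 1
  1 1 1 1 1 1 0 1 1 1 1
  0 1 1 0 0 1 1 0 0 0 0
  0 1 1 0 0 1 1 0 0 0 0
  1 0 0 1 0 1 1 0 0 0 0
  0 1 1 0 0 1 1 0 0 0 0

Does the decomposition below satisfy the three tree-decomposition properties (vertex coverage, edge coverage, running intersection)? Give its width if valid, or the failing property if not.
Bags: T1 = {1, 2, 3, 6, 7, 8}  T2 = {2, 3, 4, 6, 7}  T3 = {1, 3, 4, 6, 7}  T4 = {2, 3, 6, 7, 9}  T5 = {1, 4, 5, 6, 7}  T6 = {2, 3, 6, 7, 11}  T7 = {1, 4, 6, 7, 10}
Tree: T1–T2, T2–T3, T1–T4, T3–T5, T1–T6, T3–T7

A tree decomposition must satisfy three properties: every vertex lies in some bag; for every edge, both endpoints lie together in some bag; and for every vertex, the bags containing it form a connected subtree. Here bags containing vertex 1 are not connected in the tree, so the decomposition is invalid.

No — bags containing vertex 1 are not connected in the tree.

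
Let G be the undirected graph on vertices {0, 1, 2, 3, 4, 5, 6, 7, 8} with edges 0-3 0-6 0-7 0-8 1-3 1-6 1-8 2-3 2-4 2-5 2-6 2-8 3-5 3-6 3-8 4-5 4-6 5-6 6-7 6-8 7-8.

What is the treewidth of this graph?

3

A width-3 tree decomposition is:
Bags: B1 = {2, 3, 6, 8}  B2 = {2, 3, 5, 6}  B3 = {2, 4, 5, 6}  B4 = {1, 3, 6, 8}  B5 = {0, 3, 6, 8}  B6 = {0, 6, 7, 8}
Tree: B1–B2, B2–B3, B1–B4, B1–B5, B5–B6
Every bag has size at most 4, so the width is 4 − 1 = 3 and tw(G) ≤ 3. For the lower bound, the 4 vertices {0, 3, 6, 8} are pairwise adjacent, and any tree decomposition puts a clique entirely inside one bag — forcing width ≥ 3. Therefore the treewidth is 3.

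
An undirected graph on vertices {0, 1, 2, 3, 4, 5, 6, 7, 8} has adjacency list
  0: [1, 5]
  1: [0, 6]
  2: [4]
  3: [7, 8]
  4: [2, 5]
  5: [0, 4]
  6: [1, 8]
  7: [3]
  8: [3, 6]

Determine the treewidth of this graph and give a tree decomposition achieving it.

Each bag holds 2 vertices, so the decomposition has width 1, which upper-bounds the treewidth. G has an edge, so its treewidth is at least 1. The upper and lower bounds meet at 1, so that is the treewidth.

Treewidth 1.
One such decomposition:
Bags: B1 = {2, 4}  B2 = {4, 5}  B3 = {0, 5}  B4 = {0, 1}  B5 = {1, 6}  B6 = {6, 8}  B7 = {3, 8}  B8 = {3, 7}
Tree: B1–B2, B2–B3, B3–B4, B4–B5, B5–B6, B6–B7, B7–B8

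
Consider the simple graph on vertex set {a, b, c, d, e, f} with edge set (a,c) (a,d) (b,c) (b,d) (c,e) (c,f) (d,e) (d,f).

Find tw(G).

2

A width-2 tree decomposition is:
Bags: B1 = {a, c, d}  B2 = {c, d, e}  B3 = {c, d, f}  B4 = {b, c, d}
Tree: B1–B2, B2–B3, B3–B4
The largest bag has 3 vertices, giving width 2; this decomposition certifies tw(G) ≤ 2. For the lower bound, G contains the cycle d–a–c–e–d, so G is not a forest; only forests have treewidth ≤ 1, hence tw(G) ≥ 2. Combining the bounds, tw(G) = 2.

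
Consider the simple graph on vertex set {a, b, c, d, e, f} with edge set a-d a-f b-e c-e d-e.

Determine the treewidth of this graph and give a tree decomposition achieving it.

The largest bag has 2 vertices, giving width 1; this decomposition certifies tw(G) ≤ 1. G has an edge, so its treewidth is at least 1. Combining the bounds, tw(G) = 1.

Treewidth 1.
One such decomposition:
Bags: B1 = {d, e}  B2 = {a, d}  B3 = {b, e}  B4 = {c, e}  B5 = {a, f}
Tree: B1–B2, B1–B3, B1–B4, B2–B5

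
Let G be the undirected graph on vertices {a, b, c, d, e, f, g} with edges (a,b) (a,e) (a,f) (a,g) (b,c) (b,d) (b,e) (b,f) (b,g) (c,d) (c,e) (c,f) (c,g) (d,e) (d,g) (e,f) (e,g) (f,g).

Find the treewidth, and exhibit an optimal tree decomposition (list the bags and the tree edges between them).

Every bag has size at most 5, so the width is 5 − 1 = 4 and tw(G) ≤ 4. Conversely, {b, c, d, e, g} is a clique of size 5, and the vertices of any clique must share a bag in every tree decomposition; so some bag has ≥ 5 vertices and tw(G) ≥ 4. The upper and lower bounds meet at 4, so that is the treewidth.

Treewidth 4.
One optimal decomposition is:
Bags: B1 = {b, c, e, f, g}  B2 = {a, b, e, f, g}  B3 = {b, c, d, e, g}
Tree: B1–B2, B1–B3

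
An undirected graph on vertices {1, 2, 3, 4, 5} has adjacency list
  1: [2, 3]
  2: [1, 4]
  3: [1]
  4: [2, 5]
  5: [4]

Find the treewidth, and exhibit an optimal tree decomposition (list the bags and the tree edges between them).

Every bag has size at most 2, so the width is 2 − 1 = 1 and tw(G) ≤ 1. Since G has at least one edge (e.g. 2–1), it is not an edgeless graph, so tw(G) ≥ 1. Combining the bounds, tw(G) = 1.

Treewidth 1.
One optimal decomposition is:
Bags: B1 = {1, 2}  B2 = {2, 4}  B3 = {4, 5}  B4 = {1, 3}
Tree: B1–B2, B2–B3, B1–B4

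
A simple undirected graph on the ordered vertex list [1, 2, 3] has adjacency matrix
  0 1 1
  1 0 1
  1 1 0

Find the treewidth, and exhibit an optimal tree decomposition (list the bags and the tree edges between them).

Treewidth 2.
One such decomposition:
Bags: B1 = {1, 2, 3}
Tree: (single bag)

A single bag containing all 3 vertices is trivially a valid decomposition of width 2. Conversely, {1, 2, 3} is a clique of size 3, and the vertices of any clique must share a bag in every tree decomposition; so some bag has ≥ 3 vertices and tw(G) ≥ 2. The upper and lower bounds meet at 2, so that is the treewidth.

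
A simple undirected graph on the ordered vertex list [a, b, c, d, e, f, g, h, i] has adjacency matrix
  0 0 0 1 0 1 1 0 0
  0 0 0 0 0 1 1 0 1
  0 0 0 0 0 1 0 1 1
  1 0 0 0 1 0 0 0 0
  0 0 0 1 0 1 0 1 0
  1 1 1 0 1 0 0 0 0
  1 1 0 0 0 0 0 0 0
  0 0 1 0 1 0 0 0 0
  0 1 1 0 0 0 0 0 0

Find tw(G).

A width-3 tree decomposition is:
Bags: B1 = {b, c, h, i}  B2 = {b, c, f, h}  B3 = {b, e, f, h}  B4 = {b, e, f, g}  B5 = {a, e, f, g}  B6 = {a, d, e, g}
Tree: B1–B2, B2–B3, B3–B4, B4–B5, B5–B6
The largest bag has 4 vertices, giving width 3; this decomposition certifies tw(G) ≤ 3. For the lower bound: the 4 vertex sets {c,h,i}, {b}, {f}, {a,d,e,g} are disjoint, each induces a connected subgraph, and every pair is joined by at least one edge of G. Contracting each set to a single vertex therefore yields K_{4} as a minor, and since treewidth is minor-monotone, tw(G) ≥ tw(K_{4}) = 3. The upper and lower bounds meet at 3, so that is the treewidth.

3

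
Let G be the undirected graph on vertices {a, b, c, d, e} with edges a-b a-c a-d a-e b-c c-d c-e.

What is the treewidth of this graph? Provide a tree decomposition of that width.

The largest bag has 3 vertices, giving width 2; this decomposition certifies tw(G) ≤ 2. On the other hand G contains the 3-clique {a, c, d}. A clique must lie in a single bag of any decomposition, so no decomposition can have width below 2. The upper and lower bounds meet at 2, so that is the treewidth.

Treewidth 2.
One optimal decomposition is:
Bags: B1 = {a, b, c}  B2 = {a, c, e}  B3 = {a, c, d}
Tree: B1–B2, B2–B3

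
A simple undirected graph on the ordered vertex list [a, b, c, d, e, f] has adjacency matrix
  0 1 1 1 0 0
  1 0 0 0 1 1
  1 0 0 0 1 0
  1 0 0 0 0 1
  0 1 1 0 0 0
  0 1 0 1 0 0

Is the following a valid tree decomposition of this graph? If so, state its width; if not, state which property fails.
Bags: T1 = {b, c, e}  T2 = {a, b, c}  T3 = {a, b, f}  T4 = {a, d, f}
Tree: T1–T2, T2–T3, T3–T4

Yes; width 2.

Checking the three conditions: (i) the bags cover all of {a, b, c, d, e, f}; (ii) for each edge, some bag contains both endpoints; (iii) the bags containing any fixed vertex form a subtree. All hold, so the decomposition is valid with width 3 − 1 = 2.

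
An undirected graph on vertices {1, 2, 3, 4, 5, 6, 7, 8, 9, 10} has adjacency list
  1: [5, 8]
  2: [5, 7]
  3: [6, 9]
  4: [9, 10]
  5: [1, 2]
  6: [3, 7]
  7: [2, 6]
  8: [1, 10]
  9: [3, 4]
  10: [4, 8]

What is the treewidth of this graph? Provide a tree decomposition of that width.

Each bag holds 3 vertices, so the decomposition has width 2, which upper-bounds the treewidth. For the lower bound, G contains the cycle 8–10–4–9–3–6–7–2–5–1–8, so G is not a forest; only forests have treewidth ≤ 1, hence tw(G) ≥ 2. Hence tw(G) = 2 exactly.

Treewidth 2.
One optimal decomposition is:
Bags: B1 = {4, 8, 10}  B2 = {4, 8, 9}  B3 = {3, 8, 9}  B4 = {3, 6, 8}  B5 = {6, 7, 8}  B6 = {2, 7, 8}  B7 = {2, 5, 8}  B8 = {1, 5, 8}
Tree: B1–B2, B2–B3, B3–B4, B4–B5, B5–B6, B6–B7, B7–B8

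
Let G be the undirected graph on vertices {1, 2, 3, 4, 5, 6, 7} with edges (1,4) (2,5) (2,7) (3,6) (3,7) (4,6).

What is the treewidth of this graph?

1

A width-1 tree decomposition is:
Bags: B1 = {1, 4}  B2 = {4, 6}  B3 = {3, 6}  B4 = {3, 7}  B5 = {2, 7}  B6 = {2, 5}
Tree: B1–B2, B2–B3, B3–B4, B4–B5, B5–B6
Every bag has size at most 2, so the width is 2 − 1 = 1 and tw(G) ≤ 1. Any graph with an edge has treewidth ≥ 1, and G has the edge 1–4. Therefore the treewidth is 1.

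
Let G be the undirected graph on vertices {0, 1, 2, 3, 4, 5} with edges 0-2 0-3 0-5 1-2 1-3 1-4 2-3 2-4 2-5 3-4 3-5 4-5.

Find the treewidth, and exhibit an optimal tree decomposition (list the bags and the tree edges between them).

The largest bag has 4 vertices, giving width 3; this decomposition certifies tw(G) ≤ 3. Conversely, {0, 2, 3, 5} is a clique of size 4, and the vertices of any clique must share a bag in every tree decomposition; so some bag has ≥ 4 vertices and tw(G) ≥ 3. Therefore the treewidth is 3.

Treewidth 3.
One optimal decomposition is:
Bags: B1 = {2, 3, 4, 5}  B2 = {1, 2, 3, 4}  B3 = {0, 2, 3, 5}
Tree: B1–B2, B1–B3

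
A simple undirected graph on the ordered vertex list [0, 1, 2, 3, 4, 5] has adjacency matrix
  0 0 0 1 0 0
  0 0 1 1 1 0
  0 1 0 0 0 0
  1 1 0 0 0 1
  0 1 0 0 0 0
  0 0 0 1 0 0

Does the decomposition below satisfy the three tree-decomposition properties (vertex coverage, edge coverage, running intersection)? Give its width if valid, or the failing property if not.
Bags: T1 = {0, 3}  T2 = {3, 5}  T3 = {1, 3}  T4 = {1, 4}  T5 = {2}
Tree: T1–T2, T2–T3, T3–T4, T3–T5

No — edge (1,2) lies in no bag.

A tree decomposition must satisfy three properties: every vertex lies in some bag; for every edge, both endpoints lie together in some bag; and for every vertex, the bags containing it form a connected subtree. Here edge (1,2) lies in no bag, so the decomposition is invalid.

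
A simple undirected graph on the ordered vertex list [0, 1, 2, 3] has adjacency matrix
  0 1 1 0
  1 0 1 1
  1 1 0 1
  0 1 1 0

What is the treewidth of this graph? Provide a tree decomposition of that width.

Treewidth 2.
One optimal decomposition is:
Bags: B1 = {1, 2, 3}  B2 = {0, 1, 2}
Tree: B1–B2

Each bag holds 3 vertices, so the decomposition has width 2, which upper-bounds the treewidth. For the lower bound, the 3 vertices {0, 1, 2} are pairwise adjacent, and any tree decomposition puts a clique entirely inside one bag — forcing width ≥ 2. Therefore the treewidth is 2.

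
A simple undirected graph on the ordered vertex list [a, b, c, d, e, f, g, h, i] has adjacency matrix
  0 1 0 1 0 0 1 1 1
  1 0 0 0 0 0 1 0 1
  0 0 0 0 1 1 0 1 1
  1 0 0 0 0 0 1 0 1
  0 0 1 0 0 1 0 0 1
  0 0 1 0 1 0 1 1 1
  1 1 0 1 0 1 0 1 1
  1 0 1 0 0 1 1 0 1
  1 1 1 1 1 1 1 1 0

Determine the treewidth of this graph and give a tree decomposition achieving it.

Treewidth 3.
Bags: B1 = {f, g, h, i}  B2 = {a, g, h, i}  B3 = {c, f, h, i}  B4 = {a, b, g, i}  B5 = {c, e, f, i}  B6 = {a, d, g, i}
Tree: B1–B2, B1–B3, B2–B4, B3–B5, B2–B6

Each bag holds 4 vertices, so the decomposition has width 3, which upper-bounds the treewidth. On the other hand G contains the 4-clique {a, d, g, i}. A clique must lie in a single bag of any decomposition, so no decomposition can have width below 3. Therefore the treewidth is 3.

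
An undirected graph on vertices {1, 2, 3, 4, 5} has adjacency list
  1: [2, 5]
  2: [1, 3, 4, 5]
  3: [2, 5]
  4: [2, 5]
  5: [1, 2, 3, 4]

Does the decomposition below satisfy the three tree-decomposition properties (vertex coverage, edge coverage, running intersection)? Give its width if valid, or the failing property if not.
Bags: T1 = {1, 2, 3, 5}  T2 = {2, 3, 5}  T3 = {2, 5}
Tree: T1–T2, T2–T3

A tree decomposition must satisfy three properties: every vertex lies in some bag; for every edge, both endpoints lie together in some bag; and for every vertex, the bags containing it form a connected subtree. Here vertex 4 appears in no bag, so the decomposition is invalid.

No — vertex 4 appears in no bag.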